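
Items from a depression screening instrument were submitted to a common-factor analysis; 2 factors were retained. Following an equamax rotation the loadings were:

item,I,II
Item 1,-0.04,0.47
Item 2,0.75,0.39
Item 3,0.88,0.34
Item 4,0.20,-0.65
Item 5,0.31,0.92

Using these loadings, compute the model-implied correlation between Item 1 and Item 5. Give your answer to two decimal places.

0.42

r̂ = Σ λ_i·λ_j across factors = (-0.04)(0.31) + (0.47)(0.92)
  = -0.0124 +0.4324 = 0.4200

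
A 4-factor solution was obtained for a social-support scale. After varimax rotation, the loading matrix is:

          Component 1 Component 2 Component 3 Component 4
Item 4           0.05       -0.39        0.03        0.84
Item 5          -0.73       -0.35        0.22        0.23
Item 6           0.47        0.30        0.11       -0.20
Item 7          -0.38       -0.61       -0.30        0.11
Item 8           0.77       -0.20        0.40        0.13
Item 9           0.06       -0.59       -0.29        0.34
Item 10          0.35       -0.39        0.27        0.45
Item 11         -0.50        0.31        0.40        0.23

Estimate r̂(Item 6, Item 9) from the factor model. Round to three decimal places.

r̂ = Σ λ_i·λ_j across factors = (0.47)(0.06) + (0.30)(-0.59) + (0.11)(-0.29) + (-0.20)(0.34)
  = +0.0282 -0.1770 -0.0319 -0.0680 = -0.2487

-0.249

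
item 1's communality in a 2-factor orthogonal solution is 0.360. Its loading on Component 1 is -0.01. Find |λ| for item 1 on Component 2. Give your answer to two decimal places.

Under orthogonal rotation h² = Σλ², so λ_Component 2² = h² − (0.0001) = 0.360 − 0.0001 = 0.3599.
|λ| = √0.3599 = 0.5999.

0.60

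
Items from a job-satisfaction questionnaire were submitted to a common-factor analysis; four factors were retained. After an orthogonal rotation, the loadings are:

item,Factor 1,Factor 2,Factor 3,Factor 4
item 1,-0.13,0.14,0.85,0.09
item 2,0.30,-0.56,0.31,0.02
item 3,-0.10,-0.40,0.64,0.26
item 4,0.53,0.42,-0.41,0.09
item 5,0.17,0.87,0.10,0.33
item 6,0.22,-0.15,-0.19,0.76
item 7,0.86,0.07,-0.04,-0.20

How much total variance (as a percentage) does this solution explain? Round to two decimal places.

70.33%

SS loadings by factor: 1.2147, 1.4539, 1.4440, 0.8107; total = 4.9233.
Total variance with 7 standardized items is 7, so the solution explains 4.9233/7 = 0.7033 = 70.33%.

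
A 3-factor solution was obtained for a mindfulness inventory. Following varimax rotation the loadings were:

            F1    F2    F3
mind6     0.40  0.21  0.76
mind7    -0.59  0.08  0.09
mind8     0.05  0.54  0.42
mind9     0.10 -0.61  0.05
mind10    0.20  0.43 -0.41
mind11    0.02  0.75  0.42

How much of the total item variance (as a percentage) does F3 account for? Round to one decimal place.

SS loadings for F3 = 0.76² + 0.09² + 0.42² + 0.05² + (-0.41)² + 0.42² = 1.1091
With 6 standardized items, total variance = 6. Proportion = 1.1091/6 = 0.1848 → 18.48%.

18.5%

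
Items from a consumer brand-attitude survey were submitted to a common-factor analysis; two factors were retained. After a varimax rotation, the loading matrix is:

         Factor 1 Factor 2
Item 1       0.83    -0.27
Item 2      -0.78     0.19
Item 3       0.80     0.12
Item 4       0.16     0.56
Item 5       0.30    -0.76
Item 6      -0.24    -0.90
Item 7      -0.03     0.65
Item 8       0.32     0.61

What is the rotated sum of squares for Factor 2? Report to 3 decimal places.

2.619

SS loadings for Factor 2 = (-0.27)² + 0.19² + 0.12² + 0.56² + (-0.76)² + (-0.90)² + 0.65² + 0.61² = 0.0729 + 0.0361 + 0.0144 + 0.3136 + 0.5776 + 0.8100 + 0.4225 + 0.3721 = 2.6192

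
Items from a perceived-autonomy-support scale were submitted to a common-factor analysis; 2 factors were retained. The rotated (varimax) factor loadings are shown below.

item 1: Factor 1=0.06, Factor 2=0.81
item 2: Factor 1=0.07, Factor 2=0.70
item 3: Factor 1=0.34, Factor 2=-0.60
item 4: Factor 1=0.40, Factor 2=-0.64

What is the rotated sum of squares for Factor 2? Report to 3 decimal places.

SS loadings for Factor 2 = 0.81² + 0.70² + (-0.60)² + (-0.64)² = 0.6561 + 0.4900 + 0.3600 + 0.4096 = 1.9157

1.916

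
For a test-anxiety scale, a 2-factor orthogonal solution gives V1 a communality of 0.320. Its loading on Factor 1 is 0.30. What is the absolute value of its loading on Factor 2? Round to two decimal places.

0.48

Under orthogonal rotation h² = Σλ², so λ_Factor 2² = h² − (0.0900) = 0.320 − 0.0900 = 0.2300.
|λ| = √0.2300 = 0.4796.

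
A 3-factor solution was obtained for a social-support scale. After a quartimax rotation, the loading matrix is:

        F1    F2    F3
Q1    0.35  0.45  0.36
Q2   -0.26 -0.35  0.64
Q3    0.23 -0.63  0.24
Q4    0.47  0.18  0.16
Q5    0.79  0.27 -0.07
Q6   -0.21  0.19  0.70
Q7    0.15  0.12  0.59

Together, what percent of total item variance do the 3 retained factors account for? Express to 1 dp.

SS loadings by factor: 1.1546, 0.8777, 1.4654; total = 3.4977.
Total variance with 7 standardized items is 7, so the solution explains 3.4977/7 = 0.4997 = 49.97%.

50.0%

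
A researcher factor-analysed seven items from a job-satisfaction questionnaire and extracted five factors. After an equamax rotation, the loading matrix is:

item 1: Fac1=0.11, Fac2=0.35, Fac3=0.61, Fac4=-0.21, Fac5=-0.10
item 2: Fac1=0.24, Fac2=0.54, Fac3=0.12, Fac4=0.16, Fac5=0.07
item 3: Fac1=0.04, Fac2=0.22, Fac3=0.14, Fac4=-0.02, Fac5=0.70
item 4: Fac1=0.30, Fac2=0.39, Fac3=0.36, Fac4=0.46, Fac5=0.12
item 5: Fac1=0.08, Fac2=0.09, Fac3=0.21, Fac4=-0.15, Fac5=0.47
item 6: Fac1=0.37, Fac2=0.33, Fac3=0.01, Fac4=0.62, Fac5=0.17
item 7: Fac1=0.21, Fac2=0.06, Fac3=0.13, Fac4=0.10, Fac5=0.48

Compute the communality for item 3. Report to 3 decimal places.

0.560

h² = 0.04² + 0.22² + 0.14² + (-0.02)² + 0.70² = 0.0016 + 0.0484 + 0.0196 + 0.0004 + 0.4900 = 0.5600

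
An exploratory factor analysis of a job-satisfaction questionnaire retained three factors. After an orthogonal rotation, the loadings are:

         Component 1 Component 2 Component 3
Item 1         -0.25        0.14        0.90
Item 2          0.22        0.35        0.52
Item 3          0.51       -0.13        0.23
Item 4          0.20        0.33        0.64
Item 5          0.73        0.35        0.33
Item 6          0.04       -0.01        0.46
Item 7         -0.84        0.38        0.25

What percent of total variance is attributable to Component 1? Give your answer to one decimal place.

23.6%

SS loadings for Component 1 = (-0.25)² + 0.22² + 0.51² + 0.20² + 0.73² + 0.04² + (-0.84)² = 1.6511
With 7 standardized items, total variance = 7. Proportion = 1.6511/7 = 0.2359 → 23.59%.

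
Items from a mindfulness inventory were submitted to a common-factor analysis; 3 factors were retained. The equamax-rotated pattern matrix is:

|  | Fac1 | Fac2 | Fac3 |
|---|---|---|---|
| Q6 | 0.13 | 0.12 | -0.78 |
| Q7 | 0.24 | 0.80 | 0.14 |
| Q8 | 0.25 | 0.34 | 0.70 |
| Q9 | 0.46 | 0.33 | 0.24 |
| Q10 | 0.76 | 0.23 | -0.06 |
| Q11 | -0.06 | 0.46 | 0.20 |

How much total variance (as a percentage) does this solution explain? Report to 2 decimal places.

Communalities: 0.6397, 0.7172, 0.6681, 0.3781, 0.6341, 0.2552; Σh² = 3.2924.
Total variance with 6 standardized items is 6, so the solution explains 3.2924/6 = 0.5487 = 54.87%.

54.87%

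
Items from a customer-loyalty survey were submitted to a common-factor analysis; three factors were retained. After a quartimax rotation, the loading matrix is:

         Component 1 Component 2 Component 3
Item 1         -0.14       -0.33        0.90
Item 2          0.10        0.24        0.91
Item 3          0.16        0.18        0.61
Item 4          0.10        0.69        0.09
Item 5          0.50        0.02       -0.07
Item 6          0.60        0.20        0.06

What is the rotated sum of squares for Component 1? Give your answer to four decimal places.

0.6752

SS loadings for Component 1 = (-0.14)² + 0.10² + 0.16² + 0.10² + 0.50² + 0.60² = 0.0196 + 0.0100 + 0.0256 + 0.0100 + 0.2500 + 0.3600 = 0.6752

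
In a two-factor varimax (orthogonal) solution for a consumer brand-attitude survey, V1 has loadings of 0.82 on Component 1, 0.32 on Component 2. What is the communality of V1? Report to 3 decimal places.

h² = 0.82² + 0.32² = 0.6724 + 0.1024 = 0.7748

0.775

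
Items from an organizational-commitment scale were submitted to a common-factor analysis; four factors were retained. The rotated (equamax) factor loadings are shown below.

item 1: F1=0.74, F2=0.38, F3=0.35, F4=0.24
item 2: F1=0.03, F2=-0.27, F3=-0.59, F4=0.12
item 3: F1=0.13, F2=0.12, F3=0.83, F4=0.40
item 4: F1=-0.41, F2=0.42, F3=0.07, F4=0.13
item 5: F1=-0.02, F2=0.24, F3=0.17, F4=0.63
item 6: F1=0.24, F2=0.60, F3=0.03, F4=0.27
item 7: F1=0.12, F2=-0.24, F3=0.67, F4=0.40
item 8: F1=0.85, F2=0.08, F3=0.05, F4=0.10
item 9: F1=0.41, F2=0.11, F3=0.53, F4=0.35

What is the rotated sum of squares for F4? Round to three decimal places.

1.011

SS loadings for F4 = 0.24² + 0.12² + 0.40² + 0.13² + 0.63² + 0.27² + 0.40² + 0.10² + 0.35² = 0.0576 + 0.0144 + 0.1600 + 0.0169 + 0.3969 + 0.0729 + 0.1600 + 0.0100 + 0.1225 = 1.0112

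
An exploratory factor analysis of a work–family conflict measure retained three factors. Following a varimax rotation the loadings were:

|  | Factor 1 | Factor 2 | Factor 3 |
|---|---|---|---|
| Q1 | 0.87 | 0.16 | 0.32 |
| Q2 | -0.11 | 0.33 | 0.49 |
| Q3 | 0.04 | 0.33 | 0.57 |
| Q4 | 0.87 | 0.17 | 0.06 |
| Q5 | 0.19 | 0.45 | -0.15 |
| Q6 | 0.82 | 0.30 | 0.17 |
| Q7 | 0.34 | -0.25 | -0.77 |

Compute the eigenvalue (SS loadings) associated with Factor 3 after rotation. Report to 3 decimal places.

SS loadings for Factor 3 = 0.32² + 0.49² + 0.57² + 0.06² + (-0.15)² + 0.17² + (-0.77)² = 0.1024 + 0.2401 + 0.3249 + 0.0036 + 0.0225 + 0.0289 + 0.5929 = 1.3153

1.315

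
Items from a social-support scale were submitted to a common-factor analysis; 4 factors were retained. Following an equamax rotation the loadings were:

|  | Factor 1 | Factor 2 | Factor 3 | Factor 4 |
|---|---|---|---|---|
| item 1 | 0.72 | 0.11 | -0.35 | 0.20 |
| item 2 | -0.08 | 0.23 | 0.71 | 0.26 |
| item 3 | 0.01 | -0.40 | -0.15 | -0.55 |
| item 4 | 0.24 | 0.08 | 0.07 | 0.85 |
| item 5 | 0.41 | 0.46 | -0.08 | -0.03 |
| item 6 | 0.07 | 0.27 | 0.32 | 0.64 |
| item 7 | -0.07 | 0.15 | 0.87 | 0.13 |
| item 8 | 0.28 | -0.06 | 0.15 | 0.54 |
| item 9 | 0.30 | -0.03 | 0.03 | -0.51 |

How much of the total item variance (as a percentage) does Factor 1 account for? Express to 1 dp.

10.3%

SS loadings for Factor 1 = 0.72² + (-0.08)² + 0.01² + 0.24² + 0.41² + 0.07² + (-0.07)² + 0.28² + 0.30² = 0.9288
With 9 standardized items, total variance = 9. Proportion = 0.9288/9 = 0.1032 → 10.32%.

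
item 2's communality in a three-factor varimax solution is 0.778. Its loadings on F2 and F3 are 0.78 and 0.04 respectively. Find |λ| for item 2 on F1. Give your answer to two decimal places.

0.41

Under orthogonal rotation h² = Σλ², so λ_F1² = h² − (0.6100) = 0.778 − 0.6100 = 0.1680.
|λ| = √0.1680 = 0.4099.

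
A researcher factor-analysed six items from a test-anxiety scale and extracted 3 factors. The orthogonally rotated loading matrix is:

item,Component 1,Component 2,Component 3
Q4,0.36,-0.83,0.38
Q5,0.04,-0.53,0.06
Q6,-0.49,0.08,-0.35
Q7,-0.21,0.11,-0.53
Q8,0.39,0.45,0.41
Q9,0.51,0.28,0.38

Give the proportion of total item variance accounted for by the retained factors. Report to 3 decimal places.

0.493

Communalities: 0.9629, 0.2861, 0.3690, 0.3371, 0.5227, 0.4829; Σh² = 2.9607.
Total variance with 6 standardized items is 6, so the solution explains 2.9607/6 = 0.4934.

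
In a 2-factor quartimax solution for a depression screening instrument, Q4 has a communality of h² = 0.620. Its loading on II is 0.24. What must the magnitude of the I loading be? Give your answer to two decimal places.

Under orthogonal rotation h² = Σλ², so λ_I² = h² − (0.0576) = 0.620 − 0.0576 = 0.5624.
|λ| = √0.5624 = 0.7499.

0.75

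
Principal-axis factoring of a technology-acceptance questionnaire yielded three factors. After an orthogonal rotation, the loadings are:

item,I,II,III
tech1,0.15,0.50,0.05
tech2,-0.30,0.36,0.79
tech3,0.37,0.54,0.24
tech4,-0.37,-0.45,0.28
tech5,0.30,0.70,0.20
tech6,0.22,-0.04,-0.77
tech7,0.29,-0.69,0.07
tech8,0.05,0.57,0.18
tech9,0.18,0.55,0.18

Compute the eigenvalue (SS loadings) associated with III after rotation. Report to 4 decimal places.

SS loadings for III = 0.05² + 0.79² + 0.24² + 0.28² + 0.20² + (-0.77)² + 0.07² + 0.18² + 0.18² = 0.0025 + 0.6241 + 0.0576 + 0.0784 + 0.0400 + 0.5929 + 0.0049 + 0.0324 + 0.0324 = 1.4652

1.4652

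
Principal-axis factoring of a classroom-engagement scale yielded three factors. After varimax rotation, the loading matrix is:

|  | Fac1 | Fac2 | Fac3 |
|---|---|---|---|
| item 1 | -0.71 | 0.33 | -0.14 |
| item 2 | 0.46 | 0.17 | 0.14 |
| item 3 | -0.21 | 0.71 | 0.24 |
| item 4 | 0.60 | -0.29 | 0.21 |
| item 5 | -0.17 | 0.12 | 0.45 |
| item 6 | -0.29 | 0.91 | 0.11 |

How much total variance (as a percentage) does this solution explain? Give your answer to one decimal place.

Communalities: 0.6326, 0.2601, 0.6058, 0.4882, 0.2458, 0.9243; Σh² = 3.1568.
Total variance with 6 standardized items is 6, so the solution explains 3.1568/6 = 0.5261 = 52.61%.

52.6%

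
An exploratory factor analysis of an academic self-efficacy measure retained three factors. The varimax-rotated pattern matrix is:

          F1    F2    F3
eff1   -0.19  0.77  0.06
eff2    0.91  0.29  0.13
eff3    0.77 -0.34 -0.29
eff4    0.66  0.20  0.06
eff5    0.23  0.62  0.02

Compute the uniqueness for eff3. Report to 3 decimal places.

h² = 0.77² + (-0.34)² + (-0.29)² = 0.5929 + 0.1156 + 0.0841 = 0.7926
Uniqueness u² = 1 − h² = 1 − 0.7926 = 0.2074

0.207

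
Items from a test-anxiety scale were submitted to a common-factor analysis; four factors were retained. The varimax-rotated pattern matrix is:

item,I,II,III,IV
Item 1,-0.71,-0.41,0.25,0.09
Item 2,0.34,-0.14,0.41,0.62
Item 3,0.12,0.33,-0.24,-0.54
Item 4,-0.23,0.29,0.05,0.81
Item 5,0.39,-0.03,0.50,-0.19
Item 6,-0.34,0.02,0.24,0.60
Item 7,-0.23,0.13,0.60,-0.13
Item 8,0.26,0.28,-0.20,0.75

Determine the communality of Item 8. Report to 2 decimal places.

h² = 0.26² + 0.28² + (-0.20)² + 0.75² = 0.0676 + 0.0784 + 0.0400 + 0.5625 = 0.7485

0.75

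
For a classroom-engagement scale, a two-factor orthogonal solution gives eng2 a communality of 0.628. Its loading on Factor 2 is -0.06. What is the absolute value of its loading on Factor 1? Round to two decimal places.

0.79

Under orthogonal rotation h² = Σλ², so λ_Factor 1² = h² − (0.0036) = 0.628 − 0.0036 = 0.6244.
|λ| = √0.6244 = 0.7902.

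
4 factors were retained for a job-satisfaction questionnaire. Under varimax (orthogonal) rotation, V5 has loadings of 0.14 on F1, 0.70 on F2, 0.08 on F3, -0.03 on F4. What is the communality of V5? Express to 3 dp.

h² = 0.14² + 0.70² + 0.08² + (-0.03)² = 0.0196 + 0.4900 + 0.0064 + 0.0009 = 0.5169

0.517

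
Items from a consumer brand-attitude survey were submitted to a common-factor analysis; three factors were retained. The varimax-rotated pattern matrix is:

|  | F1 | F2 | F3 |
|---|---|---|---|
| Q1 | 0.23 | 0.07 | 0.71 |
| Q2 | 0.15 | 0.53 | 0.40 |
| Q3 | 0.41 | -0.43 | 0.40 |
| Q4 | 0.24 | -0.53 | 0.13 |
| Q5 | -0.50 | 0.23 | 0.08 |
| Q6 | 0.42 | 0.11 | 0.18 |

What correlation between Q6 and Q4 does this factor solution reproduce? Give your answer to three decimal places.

0.066

r̂ = Σ λ_i·λ_j across factors = (0.42)(0.24) + (0.11)(-0.53) + (0.18)(0.13)
  = +0.1008 -0.0583 +0.0234 = 0.0659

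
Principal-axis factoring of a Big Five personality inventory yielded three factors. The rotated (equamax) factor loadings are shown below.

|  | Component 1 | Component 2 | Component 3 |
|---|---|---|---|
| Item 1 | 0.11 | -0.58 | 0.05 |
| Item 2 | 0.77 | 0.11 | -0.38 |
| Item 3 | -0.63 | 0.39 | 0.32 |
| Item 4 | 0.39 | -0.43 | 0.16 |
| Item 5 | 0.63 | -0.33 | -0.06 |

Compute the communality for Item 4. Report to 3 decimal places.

h² = 0.39² + (-0.43)² + 0.16² = 0.1521 + 0.1849 + 0.0256 = 0.3626

0.363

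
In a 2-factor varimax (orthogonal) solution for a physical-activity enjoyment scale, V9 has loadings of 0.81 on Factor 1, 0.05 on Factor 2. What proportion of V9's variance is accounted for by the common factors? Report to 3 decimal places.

h² = 0.81² + 0.05² = 0.6561 + 0.0025 = 0.6586

0.659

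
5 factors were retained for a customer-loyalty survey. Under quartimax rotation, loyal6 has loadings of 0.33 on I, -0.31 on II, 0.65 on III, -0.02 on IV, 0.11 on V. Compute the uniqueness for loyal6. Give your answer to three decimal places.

h² = 0.33² + (-0.31)² + 0.65² + (-0.02)² + 0.11² = 0.1089 + 0.0961 + 0.4225 + 0.0004 + 0.0121 = 0.6400
Uniqueness u² = 1 − h² = 1 − 0.6400 = 0.3600

0.360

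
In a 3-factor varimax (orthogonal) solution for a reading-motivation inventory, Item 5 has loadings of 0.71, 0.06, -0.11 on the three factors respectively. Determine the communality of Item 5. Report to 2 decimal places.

0.52

h² = 0.71² + 0.06² + (-0.11)² = 0.5041 + 0.0036 + 0.0121 = 0.5198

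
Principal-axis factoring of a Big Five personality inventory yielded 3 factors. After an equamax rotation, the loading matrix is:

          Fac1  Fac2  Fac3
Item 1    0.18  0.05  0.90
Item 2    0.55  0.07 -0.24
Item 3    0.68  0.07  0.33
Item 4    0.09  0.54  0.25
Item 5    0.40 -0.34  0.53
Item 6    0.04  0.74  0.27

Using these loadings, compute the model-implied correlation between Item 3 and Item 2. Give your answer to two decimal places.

r̂ = Σ λ_i·λ_j across factors = (0.68)(0.55) + (0.07)(0.07) + (0.33)(-0.24)
  = +0.3740 +0.0049 -0.0792 = 0.2997

0.30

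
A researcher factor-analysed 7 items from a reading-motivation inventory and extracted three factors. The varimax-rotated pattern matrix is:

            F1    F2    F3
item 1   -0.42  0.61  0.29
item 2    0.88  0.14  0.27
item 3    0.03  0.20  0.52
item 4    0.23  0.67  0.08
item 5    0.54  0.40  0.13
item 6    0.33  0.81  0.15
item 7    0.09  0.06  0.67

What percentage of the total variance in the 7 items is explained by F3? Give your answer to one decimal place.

13.2%

SS loadings for F3 = 0.29² + 0.27² + 0.52² + 0.08² + 0.13² + 0.15² + 0.67² = 0.9221
With 7 standardized items, total variance = 7. Proportion = 0.9221/7 = 0.1317 → 13.17%.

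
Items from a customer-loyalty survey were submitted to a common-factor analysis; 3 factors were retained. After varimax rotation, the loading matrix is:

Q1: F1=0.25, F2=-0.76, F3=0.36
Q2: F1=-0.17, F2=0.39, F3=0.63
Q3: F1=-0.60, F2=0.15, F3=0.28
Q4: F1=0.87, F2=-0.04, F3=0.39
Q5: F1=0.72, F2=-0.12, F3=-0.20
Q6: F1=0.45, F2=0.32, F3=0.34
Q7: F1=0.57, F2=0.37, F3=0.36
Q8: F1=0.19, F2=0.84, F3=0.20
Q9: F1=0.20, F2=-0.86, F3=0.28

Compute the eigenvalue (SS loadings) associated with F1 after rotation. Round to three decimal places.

SS loadings for F1 = 0.25² + (-0.17)² + (-0.60)² + 0.87² + 0.72² + 0.45² + 0.57² + 0.19² + 0.20² = 0.0625 + 0.0289 + 0.3600 + 0.7569 + 0.5184 + 0.2025 + 0.3249 + 0.0361 + 0.0400 = 2.3302

2.330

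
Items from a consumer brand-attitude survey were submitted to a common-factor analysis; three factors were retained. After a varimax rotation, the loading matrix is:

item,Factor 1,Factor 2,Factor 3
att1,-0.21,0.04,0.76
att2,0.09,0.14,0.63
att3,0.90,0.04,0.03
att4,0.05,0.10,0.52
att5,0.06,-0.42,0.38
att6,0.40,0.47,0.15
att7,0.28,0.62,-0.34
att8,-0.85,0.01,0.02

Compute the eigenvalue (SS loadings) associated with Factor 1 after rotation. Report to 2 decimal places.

SS loadings for Factor 1 = (-0.21)² + 0.09² + 0.90² + 0.05² + 0.06² + 0.40² + 0.28² + (-0.85)² = 0.0441 + 0.0081 + 0.8100 + 0.0025 + 0.0036 + 0.1600 + 0.0784 + 0.7225 = 1.8292

1.83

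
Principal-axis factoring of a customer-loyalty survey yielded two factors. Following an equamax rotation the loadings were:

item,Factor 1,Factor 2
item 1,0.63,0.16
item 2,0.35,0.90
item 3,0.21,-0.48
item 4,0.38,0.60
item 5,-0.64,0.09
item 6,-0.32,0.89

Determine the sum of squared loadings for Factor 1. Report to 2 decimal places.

1.22

SS loadings for Factor 1 = 0.63² + 0.35² + 0.21² + 0.38² + (-0.64)² + (-0.32)² = 0.3969 + 0.1225 + 0.0441 + 0.1444 + 0.4096 + 0.1024 = 1.2199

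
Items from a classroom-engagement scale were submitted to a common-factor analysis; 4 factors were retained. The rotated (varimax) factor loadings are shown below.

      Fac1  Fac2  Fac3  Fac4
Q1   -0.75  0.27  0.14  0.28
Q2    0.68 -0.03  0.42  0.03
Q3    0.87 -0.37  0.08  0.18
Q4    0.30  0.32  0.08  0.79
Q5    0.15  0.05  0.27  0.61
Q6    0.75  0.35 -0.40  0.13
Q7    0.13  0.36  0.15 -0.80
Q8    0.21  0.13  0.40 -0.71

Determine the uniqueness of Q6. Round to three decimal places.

0.138

h² = 0.75² + 0.35² + (-0.40)² + 0.13² = 0.5625 + 0.1225 + 0.1600 + 0.0169 = 0.8619
Uniqueness u² = 1 − h² = 1 − 0.8619 = 0.1381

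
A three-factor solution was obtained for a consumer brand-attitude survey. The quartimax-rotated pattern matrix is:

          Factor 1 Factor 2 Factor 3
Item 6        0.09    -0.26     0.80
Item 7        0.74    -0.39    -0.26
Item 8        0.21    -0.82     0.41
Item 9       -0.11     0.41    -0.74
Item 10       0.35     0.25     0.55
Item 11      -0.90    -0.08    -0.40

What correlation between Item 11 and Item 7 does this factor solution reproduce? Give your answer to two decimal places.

r̂ = Σ λ_i·λ_j across factors = (-0.90)(0.74) + (-0.08)(-0.39) + (-0.40)(-0.26)
  = -0.6660 +0.0312 +0.1040 = -0.5308

-0.53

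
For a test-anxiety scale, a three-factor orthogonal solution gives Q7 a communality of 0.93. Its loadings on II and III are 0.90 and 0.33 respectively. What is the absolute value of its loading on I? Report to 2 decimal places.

Under orthogonal rotation h² = Σλ², so λ_I² = h² − (0.9189) = 0.93 − 0.9189 = 0.0111.
|λ| = √0.0111 = 0.1054.

0.11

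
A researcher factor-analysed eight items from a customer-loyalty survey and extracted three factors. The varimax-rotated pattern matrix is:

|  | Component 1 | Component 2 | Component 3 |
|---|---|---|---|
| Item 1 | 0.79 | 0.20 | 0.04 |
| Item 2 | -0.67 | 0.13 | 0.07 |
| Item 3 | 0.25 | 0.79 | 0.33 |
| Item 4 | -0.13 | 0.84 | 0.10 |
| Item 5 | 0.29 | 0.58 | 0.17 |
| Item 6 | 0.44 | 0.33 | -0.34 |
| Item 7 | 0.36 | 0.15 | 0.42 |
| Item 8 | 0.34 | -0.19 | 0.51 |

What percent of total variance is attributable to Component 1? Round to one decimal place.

SS loadings for Component 1 = 0.79² + (-0.67)² + 0.25² + (-0.13)² + 0.29² + 0.44² + 0.36² + 0.34² = 1.6753
With 8 standardized items, total variance = 8. Proportion = 1.6753/8 = 0.2094 → 20.94%.

20.9%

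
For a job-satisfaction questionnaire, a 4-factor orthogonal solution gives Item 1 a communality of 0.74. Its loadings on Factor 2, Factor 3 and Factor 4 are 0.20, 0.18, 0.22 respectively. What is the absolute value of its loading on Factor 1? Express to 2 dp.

0.79

Under orthogonal rotation h² = Σλ², so λ_Factor 1² = h² − (0.1208) = 0.74 − 0.1208 = 0.6192.
|λ| = √0.6192 = 0.7869.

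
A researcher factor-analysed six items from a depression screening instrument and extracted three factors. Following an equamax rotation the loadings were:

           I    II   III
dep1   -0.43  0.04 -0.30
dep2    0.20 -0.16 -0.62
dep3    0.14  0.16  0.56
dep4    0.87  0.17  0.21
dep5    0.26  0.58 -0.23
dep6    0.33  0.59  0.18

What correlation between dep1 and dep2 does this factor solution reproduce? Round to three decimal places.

0.094

r̂ = Σ λ_i·λ_j across factors = (-0.43)(0.20) + (0.04)(-0.16) + (-0.30)(-0.62)
  = -0.0860 -0.0064 +0.1860 = 0.0936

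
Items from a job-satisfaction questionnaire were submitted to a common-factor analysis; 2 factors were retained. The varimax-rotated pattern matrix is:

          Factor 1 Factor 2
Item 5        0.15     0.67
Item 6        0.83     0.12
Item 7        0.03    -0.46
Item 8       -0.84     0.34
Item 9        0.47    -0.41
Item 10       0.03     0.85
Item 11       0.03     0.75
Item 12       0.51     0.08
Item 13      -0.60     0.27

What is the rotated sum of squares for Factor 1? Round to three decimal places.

SS loadings for Factor 1 = 0.15² + 0.83² + 0.03² + (-0.84)² + 0.47² + 0.03² + 0.03² + 0.51² + (-0.60)² = 0.0225 + 0.6889 + 0.0009 + 0.7056 + 0.2209 + 0.0009 + 0.0009 + 0.2601 + 0.3600 = 2.2607

2.261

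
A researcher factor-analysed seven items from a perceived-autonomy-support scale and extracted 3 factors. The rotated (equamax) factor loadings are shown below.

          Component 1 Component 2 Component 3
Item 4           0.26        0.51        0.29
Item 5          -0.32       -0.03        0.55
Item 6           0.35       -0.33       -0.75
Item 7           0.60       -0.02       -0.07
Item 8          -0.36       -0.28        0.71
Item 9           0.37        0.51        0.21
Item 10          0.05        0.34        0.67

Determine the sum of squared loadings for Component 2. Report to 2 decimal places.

SS loadings for Component 2 = 0.51² + (-0.03)² + (-0.33)² + (-0.02)² + (-0.28)² + 0.51² + 0.34² = 0.2601 + 0.0009 + 0.1089 + 0.0004 + 0.0784 + 0.2601 + 0.1156 = 0.8244

0.82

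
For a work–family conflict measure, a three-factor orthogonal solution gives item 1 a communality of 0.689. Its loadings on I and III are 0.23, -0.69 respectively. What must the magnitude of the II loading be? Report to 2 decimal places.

0.40

Under orthogonal rotation h² = Σλ², so λ_II² = h² − (0.5290) = 0.689 − 0.5290 = 0.1600.
|λ| = √0.1600 = 0.4000.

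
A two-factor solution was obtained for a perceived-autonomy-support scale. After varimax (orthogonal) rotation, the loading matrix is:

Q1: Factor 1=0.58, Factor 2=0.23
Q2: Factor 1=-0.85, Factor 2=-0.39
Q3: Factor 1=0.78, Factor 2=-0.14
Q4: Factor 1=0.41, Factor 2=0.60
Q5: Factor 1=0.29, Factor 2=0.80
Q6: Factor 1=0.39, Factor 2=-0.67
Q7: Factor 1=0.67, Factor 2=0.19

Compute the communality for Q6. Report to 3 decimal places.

0.601

h² = 0.39² + (-0.67)² = 0.1521 + 0.4489 = 0.6010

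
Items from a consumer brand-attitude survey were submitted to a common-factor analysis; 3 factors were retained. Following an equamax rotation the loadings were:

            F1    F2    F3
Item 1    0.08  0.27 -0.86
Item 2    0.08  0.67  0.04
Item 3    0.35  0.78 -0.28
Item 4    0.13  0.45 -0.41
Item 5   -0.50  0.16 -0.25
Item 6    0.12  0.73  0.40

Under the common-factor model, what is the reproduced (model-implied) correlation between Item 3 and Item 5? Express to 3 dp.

0.020

r̂ = Σ λ_i·λ_j across factors = (0.35)(-0.50) + (0.78)(0.16) + (-0.28)(-0.25)
  = -0.1750 +0.1248 +0.0700 = 0.0198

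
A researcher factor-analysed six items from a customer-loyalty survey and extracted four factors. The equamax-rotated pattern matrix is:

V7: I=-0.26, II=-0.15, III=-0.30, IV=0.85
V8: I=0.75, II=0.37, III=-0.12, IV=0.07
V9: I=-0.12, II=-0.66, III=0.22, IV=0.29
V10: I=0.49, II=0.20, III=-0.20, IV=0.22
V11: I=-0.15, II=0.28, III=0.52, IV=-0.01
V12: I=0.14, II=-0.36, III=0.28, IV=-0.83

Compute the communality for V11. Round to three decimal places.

0.371

h² = (-0.15)² + 0.28² + 0.52² + (-0.01)² = 0.0225 + 0.0784 + 0.2704 + 0.0001 = 0.3714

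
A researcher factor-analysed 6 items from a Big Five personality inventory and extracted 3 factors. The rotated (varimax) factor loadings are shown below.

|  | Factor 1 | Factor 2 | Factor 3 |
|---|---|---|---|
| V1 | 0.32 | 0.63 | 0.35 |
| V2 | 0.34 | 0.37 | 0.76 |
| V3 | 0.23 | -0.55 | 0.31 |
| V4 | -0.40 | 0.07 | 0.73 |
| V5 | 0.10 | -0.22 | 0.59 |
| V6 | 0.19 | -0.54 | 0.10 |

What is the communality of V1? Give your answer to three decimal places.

0.622

h² = 0.32² + 0.63² + 0.35² = 0.1024 + 0.3969 + 0.1225 = 0.6218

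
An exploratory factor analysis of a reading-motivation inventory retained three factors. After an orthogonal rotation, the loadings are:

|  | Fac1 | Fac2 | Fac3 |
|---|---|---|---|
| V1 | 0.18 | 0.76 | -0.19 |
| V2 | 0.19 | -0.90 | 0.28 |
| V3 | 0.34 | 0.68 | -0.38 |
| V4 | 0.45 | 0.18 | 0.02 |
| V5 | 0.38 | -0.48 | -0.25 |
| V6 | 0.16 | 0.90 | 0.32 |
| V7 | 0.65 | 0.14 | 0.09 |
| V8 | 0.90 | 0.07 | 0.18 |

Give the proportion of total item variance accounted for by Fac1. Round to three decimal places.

0.224

SS loadings for Fac1 = 0.18² + 0.19² + 0.34² + 0.45² + 0.38² + 0.16² + 0.65² + 0.90² = 1.7891
Proportion of variance = 1.7891 / 8 = 0.2236.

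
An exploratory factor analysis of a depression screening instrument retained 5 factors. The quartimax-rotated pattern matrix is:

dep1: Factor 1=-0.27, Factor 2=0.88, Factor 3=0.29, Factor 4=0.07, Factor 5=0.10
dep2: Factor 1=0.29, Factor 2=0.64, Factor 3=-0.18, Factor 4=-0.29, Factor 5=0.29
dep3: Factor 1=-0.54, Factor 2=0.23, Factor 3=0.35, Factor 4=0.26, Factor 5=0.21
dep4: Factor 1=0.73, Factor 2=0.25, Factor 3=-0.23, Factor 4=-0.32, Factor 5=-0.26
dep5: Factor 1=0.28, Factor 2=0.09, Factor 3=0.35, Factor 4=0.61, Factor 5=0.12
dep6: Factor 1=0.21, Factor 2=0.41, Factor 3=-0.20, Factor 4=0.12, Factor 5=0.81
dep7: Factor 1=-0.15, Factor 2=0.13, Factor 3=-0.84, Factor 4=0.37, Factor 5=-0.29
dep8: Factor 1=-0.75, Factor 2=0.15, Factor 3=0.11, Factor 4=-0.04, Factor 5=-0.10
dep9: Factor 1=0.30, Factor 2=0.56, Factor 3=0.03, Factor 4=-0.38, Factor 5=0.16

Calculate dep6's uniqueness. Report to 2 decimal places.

0.08

h² = 0.21² + 0.41² + (-0.20)² + 0.12² + 0.81² = 0.0441 + 0.1681 + 0.0400 + 0.0144 + 0.6561 = 0.9227
Uniqueness u² = 1 − h² = 1 − 0.9227 = 0.0773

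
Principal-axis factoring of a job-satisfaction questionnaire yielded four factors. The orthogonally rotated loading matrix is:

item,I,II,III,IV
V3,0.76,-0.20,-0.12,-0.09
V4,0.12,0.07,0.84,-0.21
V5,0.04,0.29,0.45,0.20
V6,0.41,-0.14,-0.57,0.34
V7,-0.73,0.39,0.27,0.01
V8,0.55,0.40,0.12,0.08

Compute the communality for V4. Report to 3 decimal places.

h² = 0.12² + 0.07² + 0.84² + (-0.21)² = 0.0144 + 0.0049 + 0.7056 + 0.0441 = 0.7690

0.769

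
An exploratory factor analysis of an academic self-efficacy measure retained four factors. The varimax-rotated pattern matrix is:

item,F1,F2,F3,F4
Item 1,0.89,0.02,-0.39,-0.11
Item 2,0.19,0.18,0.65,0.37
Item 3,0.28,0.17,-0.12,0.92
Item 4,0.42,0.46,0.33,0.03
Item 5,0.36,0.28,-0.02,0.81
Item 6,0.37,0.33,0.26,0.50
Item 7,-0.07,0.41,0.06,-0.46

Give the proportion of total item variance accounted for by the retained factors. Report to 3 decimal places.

0.695

Communalities: 0.9567, 0.6279, 0.9681, 0.4978, 0.8645, 0.5634, 0.3882; Σh² = 4.8666.
Total variance with 7 standardized items is 7, so the solution explains 4.8666/7 = 0.6952.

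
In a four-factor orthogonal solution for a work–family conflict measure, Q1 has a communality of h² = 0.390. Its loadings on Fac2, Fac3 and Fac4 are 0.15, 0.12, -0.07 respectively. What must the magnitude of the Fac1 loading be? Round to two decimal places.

0.59

Under orthogonal rotation h² = Σλ², so λ_Fac1² = h² − (0.0418) = 0.390 − 0.0418 = 0.3482.
|λ| = √0.3482 = 0.5901.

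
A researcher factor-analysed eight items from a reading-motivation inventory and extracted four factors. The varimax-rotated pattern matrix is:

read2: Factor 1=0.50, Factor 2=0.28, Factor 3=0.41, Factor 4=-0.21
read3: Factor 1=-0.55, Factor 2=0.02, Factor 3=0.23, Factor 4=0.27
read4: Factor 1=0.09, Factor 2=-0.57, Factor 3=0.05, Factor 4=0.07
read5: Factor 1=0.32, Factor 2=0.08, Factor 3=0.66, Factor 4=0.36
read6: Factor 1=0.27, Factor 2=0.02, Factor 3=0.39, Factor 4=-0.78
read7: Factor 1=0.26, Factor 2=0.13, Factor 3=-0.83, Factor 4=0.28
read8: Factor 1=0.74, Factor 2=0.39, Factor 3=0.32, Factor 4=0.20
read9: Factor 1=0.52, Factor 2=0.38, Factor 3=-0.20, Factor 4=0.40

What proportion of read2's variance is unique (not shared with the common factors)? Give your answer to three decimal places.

h² = 0.50² + 0.28² + 0.41² + (-0.21)² = 0.2500 + 0.0784 + 0.1681 + 0.0441 = 0.5406
Uniqueness u² = 1 − h² = 1 − 0.5406 = 0.4594

0.459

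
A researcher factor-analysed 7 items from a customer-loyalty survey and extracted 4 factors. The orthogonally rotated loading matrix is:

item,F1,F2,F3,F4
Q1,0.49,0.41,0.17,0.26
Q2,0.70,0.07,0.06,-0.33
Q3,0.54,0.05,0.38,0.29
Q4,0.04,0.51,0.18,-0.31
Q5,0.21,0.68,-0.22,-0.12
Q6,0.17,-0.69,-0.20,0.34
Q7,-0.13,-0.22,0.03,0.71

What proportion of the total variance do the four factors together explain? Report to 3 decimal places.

Communalities: 0.5047, 0.6074, 0.5226, 0.3902, 0.5693, 0.6606, 0.5703; Σh² = 3.8251.
Total variance with 7 standardized items is 7, so the solution explains 3.8251/7 = 0.5464.

0.546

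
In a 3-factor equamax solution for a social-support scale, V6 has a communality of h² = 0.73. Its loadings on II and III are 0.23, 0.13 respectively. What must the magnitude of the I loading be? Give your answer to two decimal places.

0.81

Under orthogonal rotation h² = Σλ², so λ_I² = h² − (0.0698) = 0.73 − 0.0698 = 0.6602.
|λ| = √0.6602 = 0.8125.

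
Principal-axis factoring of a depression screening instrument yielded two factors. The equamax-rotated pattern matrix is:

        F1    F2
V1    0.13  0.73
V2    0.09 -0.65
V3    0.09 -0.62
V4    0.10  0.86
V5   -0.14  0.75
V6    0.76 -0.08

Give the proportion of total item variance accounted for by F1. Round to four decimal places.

0.1067

SS loadings for F1 = 0.13² + 0.09² + 0.09² + 0.10² + (-0.14)² + 0.76² = 0.6403
Proportion of variance = 0.6403 / 6 = 0.1067.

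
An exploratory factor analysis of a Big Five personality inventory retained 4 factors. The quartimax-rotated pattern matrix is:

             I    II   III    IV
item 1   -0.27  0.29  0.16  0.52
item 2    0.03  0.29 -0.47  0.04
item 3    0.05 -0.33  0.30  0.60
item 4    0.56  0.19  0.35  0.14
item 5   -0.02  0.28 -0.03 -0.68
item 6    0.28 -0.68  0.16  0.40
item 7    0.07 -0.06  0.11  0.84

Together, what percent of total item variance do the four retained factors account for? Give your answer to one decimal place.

Communalities: 0.4530, 0.3075, 0.5614, 0.4918, 0.5421, 0.7264, 0.7262; Σh² = 3.8084.
Total variance with 7 standardized items is 7, so the solution explains 3.8084/7 = 0.5441 = 54.41%.

54.4%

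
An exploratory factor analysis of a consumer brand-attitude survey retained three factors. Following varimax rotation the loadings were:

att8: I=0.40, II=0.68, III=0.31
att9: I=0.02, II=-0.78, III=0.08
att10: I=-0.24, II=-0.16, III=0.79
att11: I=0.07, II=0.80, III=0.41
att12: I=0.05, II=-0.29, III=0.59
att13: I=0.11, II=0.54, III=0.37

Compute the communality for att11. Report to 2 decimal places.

0.81

h² = 0.07² + 0.80² + 0.41² = 0.0049 + 0.6400 + 0.1681 = 0.8130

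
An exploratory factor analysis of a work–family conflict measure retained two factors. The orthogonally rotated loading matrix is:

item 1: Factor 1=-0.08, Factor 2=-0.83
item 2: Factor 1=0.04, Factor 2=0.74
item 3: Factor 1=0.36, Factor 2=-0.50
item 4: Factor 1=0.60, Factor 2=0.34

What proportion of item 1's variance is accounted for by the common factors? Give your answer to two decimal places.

0.70

h² = (-0.08)² + (-0.83)² = 0.0064 + 0.6889 = 0.6953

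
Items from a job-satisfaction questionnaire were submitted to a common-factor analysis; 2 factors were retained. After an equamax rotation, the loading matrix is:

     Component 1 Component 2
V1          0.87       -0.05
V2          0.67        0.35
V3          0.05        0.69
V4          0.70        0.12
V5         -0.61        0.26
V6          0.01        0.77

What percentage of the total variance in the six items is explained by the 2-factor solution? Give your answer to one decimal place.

SS loadings by factor: 2.0705, 1.2760; total = 3.3465.
Total variance with 6 standardized items is 6, so the solution explains 3.3465/6 = 0.5577 = 55.77%.

55.8%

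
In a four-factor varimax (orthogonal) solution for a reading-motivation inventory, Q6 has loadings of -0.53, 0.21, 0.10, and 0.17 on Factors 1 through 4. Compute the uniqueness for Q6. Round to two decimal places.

0.64

h² = (-0.53)² + 0.21² + 0.10² + 0.17² = 0.2809 + 0.0441 + 0.0100 + 0.0289 = 0.3639
Uniqueness u² = 1 − h² = 1 − 0.3639 = 0.6361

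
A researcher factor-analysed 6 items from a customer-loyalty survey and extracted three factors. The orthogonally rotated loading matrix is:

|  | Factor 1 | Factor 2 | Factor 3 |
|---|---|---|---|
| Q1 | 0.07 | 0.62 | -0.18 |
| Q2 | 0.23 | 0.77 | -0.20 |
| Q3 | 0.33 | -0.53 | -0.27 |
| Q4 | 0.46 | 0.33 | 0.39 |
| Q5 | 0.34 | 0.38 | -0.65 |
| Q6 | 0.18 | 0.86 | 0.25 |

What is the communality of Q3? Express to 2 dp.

0.46

h² = 0.33² + (-0.53)² + (-0.27)² = 0.1089 + 0.2809 + 0.0729 = 0.4627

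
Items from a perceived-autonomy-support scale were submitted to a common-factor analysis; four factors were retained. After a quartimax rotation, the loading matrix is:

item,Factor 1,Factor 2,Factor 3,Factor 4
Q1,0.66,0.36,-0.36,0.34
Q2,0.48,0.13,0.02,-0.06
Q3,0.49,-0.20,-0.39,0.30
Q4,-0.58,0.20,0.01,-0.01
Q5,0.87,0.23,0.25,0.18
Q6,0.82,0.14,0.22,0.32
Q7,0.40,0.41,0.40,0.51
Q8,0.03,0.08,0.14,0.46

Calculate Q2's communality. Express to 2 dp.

0.25

h² = 0.48² + 0.13² + 0.02² + (-0.06)² = 0.2304 + 0.0169 + 0.0004 + 0.0036 = 0.2513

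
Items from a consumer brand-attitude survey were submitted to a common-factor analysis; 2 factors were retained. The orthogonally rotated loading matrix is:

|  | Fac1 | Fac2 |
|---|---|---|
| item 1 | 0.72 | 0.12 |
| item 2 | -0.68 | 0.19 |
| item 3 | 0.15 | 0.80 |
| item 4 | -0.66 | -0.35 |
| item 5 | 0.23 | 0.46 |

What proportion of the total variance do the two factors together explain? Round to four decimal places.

0.5033

SS loadings by factor: 1.4918, 1.0246; total = 2.5164.
Total variance with 5 standardized items is 5, so the solution explains 2.5164/5 = 0.5033.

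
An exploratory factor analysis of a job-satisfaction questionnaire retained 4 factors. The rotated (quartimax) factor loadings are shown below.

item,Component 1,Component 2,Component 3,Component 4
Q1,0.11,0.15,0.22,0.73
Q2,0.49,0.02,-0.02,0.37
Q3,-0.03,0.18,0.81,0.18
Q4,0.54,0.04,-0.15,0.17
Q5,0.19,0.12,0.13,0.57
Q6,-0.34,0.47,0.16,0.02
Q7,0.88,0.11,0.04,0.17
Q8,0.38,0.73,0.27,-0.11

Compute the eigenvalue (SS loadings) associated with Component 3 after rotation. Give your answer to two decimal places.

0.84

SS loadings for Component 3 = 0.22² + (-0.02)² + 0.81² + (-0.15)² + 0.13² + 0.16² + 0.04² + 0.27² = 0.0484 + 0.0004 + 0.6561 + 0.0225 + 0.0169 + 0.0256 + 0.0016 + 0.0729 = 0.8444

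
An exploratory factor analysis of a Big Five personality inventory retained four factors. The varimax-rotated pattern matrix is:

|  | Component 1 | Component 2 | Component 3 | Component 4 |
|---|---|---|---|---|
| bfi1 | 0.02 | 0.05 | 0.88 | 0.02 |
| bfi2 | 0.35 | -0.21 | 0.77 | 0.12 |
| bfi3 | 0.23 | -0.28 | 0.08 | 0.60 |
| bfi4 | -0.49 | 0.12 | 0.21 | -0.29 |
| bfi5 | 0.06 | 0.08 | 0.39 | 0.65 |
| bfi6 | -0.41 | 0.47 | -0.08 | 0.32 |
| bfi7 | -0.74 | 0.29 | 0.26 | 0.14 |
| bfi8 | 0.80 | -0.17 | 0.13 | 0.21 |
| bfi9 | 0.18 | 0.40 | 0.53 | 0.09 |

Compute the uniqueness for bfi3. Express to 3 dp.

h² = 0.23² + (-0.28)² + 0.08² + 0.60² = 0.0529 + 0.0784 + 0.0064 + 0.3600 = 0.4977
Uniqueness u² = 1 − h² = 1 − 0.4977 = 0.5023

0.502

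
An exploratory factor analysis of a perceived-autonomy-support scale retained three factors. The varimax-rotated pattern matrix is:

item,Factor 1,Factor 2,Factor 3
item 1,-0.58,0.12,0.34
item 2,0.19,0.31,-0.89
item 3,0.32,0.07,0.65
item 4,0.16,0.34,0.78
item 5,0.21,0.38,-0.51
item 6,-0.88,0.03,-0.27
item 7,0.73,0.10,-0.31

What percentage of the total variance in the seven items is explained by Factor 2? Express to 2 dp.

5.52%

SS loadings for Factor 2 = 0.12² + 0.31² + 0.07² + 0.34² + 0.38² + 0.03² + 0.10² = 0.3863
With 7 standardized items, total variance = 7. Proportion = 0.3863/7 = 0.0552 → 5.52%.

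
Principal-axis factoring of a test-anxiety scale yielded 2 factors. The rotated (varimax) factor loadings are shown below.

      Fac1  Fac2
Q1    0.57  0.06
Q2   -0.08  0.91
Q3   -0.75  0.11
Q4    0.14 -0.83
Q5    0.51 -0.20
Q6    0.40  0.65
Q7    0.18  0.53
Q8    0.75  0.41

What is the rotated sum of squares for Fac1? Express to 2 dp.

SS loadings for Fac1 = 0.57² + (-0.08)² + (-0.75)² + 0.14² + 0.51² + 0.40² + 0.18² + 0.75² = 0.3249 + 0.0064 + 0.5625 + 0.0196 + 0.2601 + 0.1600 + 0.0324 + 0.5625 = 1.9284

1.93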